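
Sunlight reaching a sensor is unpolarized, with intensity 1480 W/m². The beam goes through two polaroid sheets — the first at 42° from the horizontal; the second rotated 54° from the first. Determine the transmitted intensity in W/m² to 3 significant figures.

I ≈ 256 W/m²

Unpolarized light through the first polarizer → I₁ = 1480 W/m²/2 = 740 W/m², polarized at 42°.
I₂ = I₁ · cos²(54°) = 740 · 0.3455 = 255.7 W/m².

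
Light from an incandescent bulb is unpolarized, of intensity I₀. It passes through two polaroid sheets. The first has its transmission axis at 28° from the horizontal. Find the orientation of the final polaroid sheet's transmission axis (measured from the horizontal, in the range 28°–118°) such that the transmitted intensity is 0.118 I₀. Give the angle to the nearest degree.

θ ≈ 89°

Unpolarized light through the first polarizer → I₁ = ½ I₀, now polarized at 28°.
Need I₂/I₀ = 0.118, so cos²(θ − 28°) = 0.118 / 0.5 = 0.236.
θ − 28° = arccos(√0.236) = 60.9°, giving θ ≈ 28 + 60.9 = 88.9°.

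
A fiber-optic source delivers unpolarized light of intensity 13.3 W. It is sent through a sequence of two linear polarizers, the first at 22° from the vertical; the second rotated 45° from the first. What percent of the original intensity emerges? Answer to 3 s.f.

Unpolarized light through the first polarizer → I₁ = 13.3 W/2 = 6.65 W, polarized at 22°.
I₂ = I₁ · cos²(45°) = 6.65 · 0.5 = 3.325 W.
That is 25% of the incident intensity.

≈ 25.0%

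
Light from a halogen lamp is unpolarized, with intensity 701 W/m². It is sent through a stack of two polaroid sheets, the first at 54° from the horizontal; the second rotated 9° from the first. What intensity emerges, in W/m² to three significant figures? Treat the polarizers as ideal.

I ≈ 342 W/m²

Unpolarized light through the first polarizer → I₁ = 701 W/m²/2 = 350.5 W/m², polarized at 54°.
I₂ = I₁ · cos²(9°) = 350.5 · 0.9755 = 341.9 W/m².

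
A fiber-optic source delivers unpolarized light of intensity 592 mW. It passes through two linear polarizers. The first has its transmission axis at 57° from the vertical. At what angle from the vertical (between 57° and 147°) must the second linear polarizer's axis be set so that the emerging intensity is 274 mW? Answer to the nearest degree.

Unpolarized light through the first polarizer → I₁ = ½ I₀, now polarized at 57°.
Target fraction: 274 / 592 mW = 0.4628 of I₀.
Need I₂/I₀ = 0.4628, so cos²(θ − 57°) = 0.4628 / 0.5 = 0.9257.
θ − 57° = arccos(√0.9257) = 15.8°, giving θ ≈ 57 + 15.8 = 72.8°.

θ ≈ 73°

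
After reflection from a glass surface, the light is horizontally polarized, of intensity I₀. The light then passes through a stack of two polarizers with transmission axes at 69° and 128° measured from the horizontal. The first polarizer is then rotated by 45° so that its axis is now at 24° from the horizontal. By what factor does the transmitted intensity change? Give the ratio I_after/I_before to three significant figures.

I_new/I_old ≈ 1.43

Before rotation:
By Malus's law, I₁ = I₀ cos²(69° − 0°) = I₀ cos²(69°) = 0.1284 I₀.
I₂ = I₁ cos²(128° − 69°) = 0.1284 I₀ · cos²(59°) = 0.03407 I₀.
After rotation:
I₁ = I₀ cos²(24° − 0°) = I₀ cos²(24°) = 0.8346 I₀.
Angle between axes 1 and 2: 76°. I₂ = 0.8346 I₀ · cos²(76°) = 0.04884 I₀.
Ratio = 0.04884 / 0.03407 = 1.434.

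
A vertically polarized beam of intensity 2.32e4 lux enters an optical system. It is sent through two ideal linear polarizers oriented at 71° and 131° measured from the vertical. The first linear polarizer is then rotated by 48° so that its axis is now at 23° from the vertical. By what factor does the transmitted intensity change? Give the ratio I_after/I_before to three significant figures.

I_new/I_old ≈ 3.05

Before rotation:
By Malus's law, I₁ = I₀ cos²(71° − 0°) = I₀ cos²(71°) = 0.106 I₀.
I₂ = I₁ cos²(131° − 71°) = 0.106 I₀ · cos²(60°) = 0.0265 I₀.
After rotation:
I₁ = I₀ cos²(23° − 0°) = I₀ cos²(23°) = 0.8473 I₀.
Angle between axes 1 and 2: 72°. I₂ = 0.8473 I₀ · cos²(72°) = 0.08091 I₀.
Ratio = 0.08091 / 0.0265 = 3.053.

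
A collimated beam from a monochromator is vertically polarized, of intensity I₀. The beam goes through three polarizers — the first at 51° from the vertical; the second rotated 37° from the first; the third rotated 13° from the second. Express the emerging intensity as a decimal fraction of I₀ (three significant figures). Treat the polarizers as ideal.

≈ 0.240 I₀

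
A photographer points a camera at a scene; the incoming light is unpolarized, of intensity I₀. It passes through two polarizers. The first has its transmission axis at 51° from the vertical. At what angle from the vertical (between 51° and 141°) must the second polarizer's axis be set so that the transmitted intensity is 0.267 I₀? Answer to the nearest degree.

θ ≈ 94°

Unpolarized light through the first polarizer → I₁ = ½ I₀, now polarized at 51°.
Need I₂/I₀ = 0.267, so cos²(θ − 51°) = 0.267 / 0.5 = 0.534.
θ − 51° = arccos(√0.534) = 43.1°, giving θ ≈ 51 + 43.1 = 94.1°.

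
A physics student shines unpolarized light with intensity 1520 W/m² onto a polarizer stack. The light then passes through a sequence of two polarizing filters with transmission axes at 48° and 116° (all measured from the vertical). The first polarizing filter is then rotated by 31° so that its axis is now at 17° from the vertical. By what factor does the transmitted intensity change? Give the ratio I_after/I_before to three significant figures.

I_new/I_old ≈ 0.174

Before rotation:
Unpolarized light through the first polarizer → I₁ = ½ I₀, now polarized at 48°.
I₂ = I₁ cos²(116° − 48°) = 0.5 I₀ · cos²(68°) = 0.07017 I₀.
After rotation:
Unpolarized light through the first polarizer → I₁ = ½ I₀, now polarized at 17°.
Angle between axes 1 and 2: 81°. I₂ = 0.5 I₀ · cos²(81°) = 0.01224 I₀.
Ratio = 0.01224 / 0.07017 = 0.1744.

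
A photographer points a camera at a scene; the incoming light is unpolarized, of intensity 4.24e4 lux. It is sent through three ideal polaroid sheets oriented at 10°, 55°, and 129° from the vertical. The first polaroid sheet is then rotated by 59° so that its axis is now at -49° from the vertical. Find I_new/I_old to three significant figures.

Before rotation:
Unpolarized light through the first polarizer → I₁ = ½ I₀, now polarized at 10°.
I₂ = I₁ cos²(55° − 10°) = 0.5 I₀ · cos²(45°) = 0.25 I₀.
I₃ = I₂ cos²(129° − 55°) = 0.25 I₀ · cos²(74°) = 0.01899 I₀.
After rotation:
Unpolarized light through the first polarizer → I₁ = ½ I₀, now polarized at -49°.
Angle between axes 1 and 2: 76°. I₂ = 0.5 I₀ · cos²(76°) = 0.02926 I₀.
I₃ = I₂ cos²(129° − 55°) = 0.02926 I₀ · cos²(74°) = 0.002223 I₀.
Ratio = 0.002223 / 0.01899 = 0.1171.

I_new/I_old ≈ 0.117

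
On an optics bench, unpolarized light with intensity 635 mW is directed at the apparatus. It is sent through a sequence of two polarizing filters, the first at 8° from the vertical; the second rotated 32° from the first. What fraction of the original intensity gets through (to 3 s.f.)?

I/I₀ ≈ 0.360

Unpolarized light through the first polarizer → I₁ = 635 mW/2 = 317.5 mW, polarized at 8°.
I₂ = I₁ · cos²(32°) = 317.5 · 0.7192 = 228.3 mW.
Transmitted fraction = 0.3596.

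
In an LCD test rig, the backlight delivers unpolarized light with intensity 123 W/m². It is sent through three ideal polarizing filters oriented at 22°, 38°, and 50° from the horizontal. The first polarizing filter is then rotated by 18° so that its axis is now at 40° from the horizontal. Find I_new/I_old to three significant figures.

Before rotation:
Unpolarized light through the first polarizer → I₁ = ½ I₀, now polarized at 22°.
I₂ = I₁ cos²(38° − 22°) = 0.5 I₀ · cos²(16°) = 0.462 I₀.
I₃ = I₂ cos²(50° − 38°) = 0.462 I₀ · cos²(12°) = 0.442 I₀.
After rotation:
Unpolarized light through the first polarizer → I₁ = ½ I₀, now polarized at 40°.
I₂ = I₁ cos²(38° − 40°) = 0.5 I₀ · cos²(2°) = 0.4994 I₀.
I₃ = I₂ cos²(50° − 38°) = 0.4994 I₀ · cos²(12°) = 0.4778 I₀.
Ratio = 0.4778 / 0.442 = 1.081.

I_new/I_old ≈ 1.08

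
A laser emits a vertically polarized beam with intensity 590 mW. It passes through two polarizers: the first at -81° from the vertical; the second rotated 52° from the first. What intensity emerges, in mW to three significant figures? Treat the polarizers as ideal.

By Malus's law, I₁ = 590 mW · cos²(81°) = 14.44 mW.
I₂ = I₁ · cos²(52°) = 14.44 · 0.379 = 5.473 mW.

I ≈ 5.47 mW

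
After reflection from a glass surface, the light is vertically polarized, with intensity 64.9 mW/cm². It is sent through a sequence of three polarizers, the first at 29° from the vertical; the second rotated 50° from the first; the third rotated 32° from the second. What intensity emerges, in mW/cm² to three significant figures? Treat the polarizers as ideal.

By Malus's law, I₁ = 64.9 mW/cm² · cos²(29°) = 49.65 mW/cm².
I₂ = I₁ · cos²(50°) = 49.65 · 0.4132 = 20.51 mW/cm².
I₃ = I₂ · cos²(32°) = 20.51 · 0.7192 = 14.75 mW/cm².

I ≈ 14.8 mW/cm²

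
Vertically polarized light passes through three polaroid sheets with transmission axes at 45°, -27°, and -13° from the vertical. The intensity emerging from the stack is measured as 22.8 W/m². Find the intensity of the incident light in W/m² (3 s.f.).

I₁ = I₀ cos²(45° − 0°) = I₀ cos²(45°) = 0.5 I₀.
I₂ = I₁ cos²(-27° − 45°) = 0.5 I₀ · cos²(72°) = 0.04775 I₀.
I₃ = I₂ cos²(-13° + 27°) = 0.04775 I₀ · cos²(14°) = 0.04495 I₀.
So 22.8 W/m² = 0.04495 I₀, giving I₀ = 22.8/0.04495 = 507.2 W/m².

I₀ ≈ 507 W/m²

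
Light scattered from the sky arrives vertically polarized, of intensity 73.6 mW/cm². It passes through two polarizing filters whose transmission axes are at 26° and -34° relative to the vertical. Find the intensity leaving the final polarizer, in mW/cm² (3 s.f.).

I ≈ 14.9 mW/cm²

I₁ = 73.6 mW/cm² · cos²(26°) = 59.46 mW/cm².
I₂ = I₁ · cos²(60°) = 59.46 · 0.25 = 14.86 mW/cm².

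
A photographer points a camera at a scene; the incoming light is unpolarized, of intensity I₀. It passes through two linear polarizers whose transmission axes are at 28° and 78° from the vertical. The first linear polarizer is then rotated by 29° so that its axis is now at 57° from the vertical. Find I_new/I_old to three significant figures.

I_new/I_old ≈ 2.11

Before rotation:
Unpolarized light through the first polarizer → I₁ = ½ I₀, now polarized at 28°.
I₂ = I₁ cos²(78° − 28°) = 0.5 I₀ · cos²(50°) = 0.2066 I₀.
After rotation:
Unpolarized light through the first polarizer → I₁ = ½ I₀, now polarized at 57°.
I₂ = I₁ cos²(78° − 57°) = 0.5 I₀ · cos²(21°) = 0.4358 I₀.
Ratio = 0.4358 / 0.2066 = 2.109.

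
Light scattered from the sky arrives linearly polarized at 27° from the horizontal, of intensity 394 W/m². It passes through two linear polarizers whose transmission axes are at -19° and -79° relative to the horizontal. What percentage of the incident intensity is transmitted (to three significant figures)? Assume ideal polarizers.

I₁ = 394 W/m² · cos²(46°) = 190.1 W/m².
I₂ = I₁ · cos²(60°) = 190.1 · 0.25 = 47.53 W/m².
That is 12.06% of the incident intensity.

≈ 12.1%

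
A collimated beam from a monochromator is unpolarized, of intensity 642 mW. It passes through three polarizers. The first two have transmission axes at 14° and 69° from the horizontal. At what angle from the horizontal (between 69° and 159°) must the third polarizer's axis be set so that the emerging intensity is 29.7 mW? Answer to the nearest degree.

θ ≈ 127°

Unpolarized light through the first polarizer → I₁ = ½ I₀, now polarized at 14°.
I₂ = I₁ cos²(69° − 14°) = 0.5 I₀ · cos²(55°) = 0.1645 I₀.
Target fraction: 29.7 / 642 mW = 0.04626 of I₀.
Need I₃/I₀ = 0.04626, so cos²(θ − 69°) = 0.04626 / 0.1645 = 0.2812.
θ − 69° = arccos(√0.2812) = 58.0°, giving θ ≈ 69 + 58.0 = 127.0°.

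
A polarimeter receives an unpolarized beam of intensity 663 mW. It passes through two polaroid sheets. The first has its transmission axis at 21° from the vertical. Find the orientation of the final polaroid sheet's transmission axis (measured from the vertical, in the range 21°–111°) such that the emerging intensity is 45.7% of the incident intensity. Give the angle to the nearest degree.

Unpolarized light through the first polarizer → I₁ = ½ I₀, now polarized at 21°.
Need I₂/I₀ = 0.457, so cos²(θ − 21°) = 0.457 / 0.5 = 0.914.
θ − 21° = arccos(√0.914) = 17.1°, giving θ ≈ 21 + 17.1 = 38.1°.

θ ≈ 38°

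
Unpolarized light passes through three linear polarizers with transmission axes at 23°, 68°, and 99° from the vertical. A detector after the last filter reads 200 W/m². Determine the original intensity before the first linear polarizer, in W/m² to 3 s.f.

Unpolarized light through the first polarizer → I₁ = ½ I₀, now polarized at 23°.
I₂ = I₁ cos²(68° − 23°) = 0.5 I₀ · cos²(45°) = 0.25 I₀.
I₃ = I₂ cos²(99° − 68°) = 0.25 I₀ · cos²(31°) = 0.1837 I₀.
So 200 W/m² = 0.1837 I₀, giving I₀ = 200/0.1837 = 1089 W/m².

I₀ ≈ 1090 W/m²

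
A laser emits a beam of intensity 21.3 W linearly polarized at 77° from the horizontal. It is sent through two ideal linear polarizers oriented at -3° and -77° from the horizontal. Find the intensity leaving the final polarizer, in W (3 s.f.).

I ≈ 0.0488 W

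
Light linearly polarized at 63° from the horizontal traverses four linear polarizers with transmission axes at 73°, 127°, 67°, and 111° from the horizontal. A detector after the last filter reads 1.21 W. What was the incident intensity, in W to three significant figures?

I₀ ≈ 27.9 W

I₁ = I₀ cos²(73° − 63°) = I₀ cos²(10°) = 0.9698 I₀.
I₂ = I₁ cos²(127° − 73°) = 0.9698 I₀ · cos²(54°) = 0.3351 I₀.
I₃ = I₂ cos²(67° − 127°) = 0.3351 I₀ · cos²(60°) = 0.08377 I₀.
I₄ = I₃ cos²(111° − 67°) = 0.08377 I₀ · cos²(44°) = 0.04335 I₀.
So 1.21 W = 0.04335 I₀, giving I₀ = 1.21/0.04335 = 27.91 W.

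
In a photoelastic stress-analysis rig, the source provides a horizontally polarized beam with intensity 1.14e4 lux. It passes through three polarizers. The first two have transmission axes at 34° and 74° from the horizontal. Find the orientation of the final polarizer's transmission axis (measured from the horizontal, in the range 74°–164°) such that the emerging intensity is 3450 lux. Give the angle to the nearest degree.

θ ≈ 104°

I₁ = I₀ cos²(34° − 0°) = I₀ cos²(34°) = 0.6873 I₀.
I₂ = I₁ cos²(74° − 34°) = 0.6873 I₀ · cos²(40°) = 0.4033 I₀.
Target fraction: 3450 / 1.14e4 lux = 0.3026 of I₀.
Need I₃/I₀ = 0.3026, so cos²(θ − 74°) = 0.3026 / 0.4033 = 0.7503.
θ − 74° = arccos(√0.7503) = 30.0°, giving θ ≈ 74 + 30.0 = 104.0°.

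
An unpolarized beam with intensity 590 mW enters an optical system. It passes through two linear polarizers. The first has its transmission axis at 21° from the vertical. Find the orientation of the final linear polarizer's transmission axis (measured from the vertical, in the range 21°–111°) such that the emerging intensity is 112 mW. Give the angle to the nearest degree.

Unpolarized light through the first polarizer → I₁ = ½ I₀, now polarized at 21°.
Target fraction: 112 / 590 mW = 0.1898 of I₀.
Need I₂/I₀ = 0.1898, so cos²(θ − 21°) = 0.1898 / 0.5 = 0.3797.
θ − 21° = arccos(√0.3797) = 52.0°, giving θ ≈ 21 + 52.0 = 73.0°.

θ ≈ 73°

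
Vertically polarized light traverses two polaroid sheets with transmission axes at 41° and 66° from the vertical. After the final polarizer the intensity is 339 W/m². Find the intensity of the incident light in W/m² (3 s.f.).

I₁ = I₀ cos²(41° − 0°) = I₀ cos²(41°) = 0.5696 I₀.
I₂ = I₁ cos²(66° − 41°) = 0.5696 I₀ · cos²(25°) = 0.4679 I₀.
So 339 W/m² = 0.4679 I₀, giving I₀ = 339/0.4679 = 724.6 W/m².

I₀ ≈ 725 W/m²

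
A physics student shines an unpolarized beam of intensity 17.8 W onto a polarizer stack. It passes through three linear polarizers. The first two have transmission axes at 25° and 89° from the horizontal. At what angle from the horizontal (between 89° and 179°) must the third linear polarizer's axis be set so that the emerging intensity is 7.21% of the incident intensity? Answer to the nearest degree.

θ ≈ 119°

Unpolarized light through the first polarizer → I₁ = ½ I₀, now polarized at 25°.
I₂ = I₁ cos²(89° − 25°) = 0.5 I₀ · cos²(64°) = 0.09608 I₀.
Need I₃/I₀ = 0.0721, so cos²(θ − 89°) = 0.0721 / 0.09608 = 0.7504.
θ − 89° = arccos(√0.7504) = 30.0°, giving θ ≈ 89 + 30.0 = 119.0°.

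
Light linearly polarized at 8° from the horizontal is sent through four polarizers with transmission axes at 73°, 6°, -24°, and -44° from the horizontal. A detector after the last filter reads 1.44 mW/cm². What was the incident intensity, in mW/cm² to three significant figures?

I₁ = I₀ cos²(73° − 8°) = I₀ cos²(65°) = 0.1786 I₀.
I₂ = I₁ cos²(6° − 73°) = 0.1786 I₀ · cos²(67°) = 0.02727 I₀.
I₃ = I₂ cos²(-24° − 6°) = 0.02727 I₀ · cos²(30°) = 0.02045 I₀.
I₄ = I₃ cos²(-44° + 24°) = 0.02045 I₀ · cos²(20°) = 0.01806 I₀.
So 1.44 mW/cm² = 0.01806 I₀, giving I₀ = 1.44/0.01806 = 79.74 mW/cm².

I₀ ≈ 79.7 mW/cm²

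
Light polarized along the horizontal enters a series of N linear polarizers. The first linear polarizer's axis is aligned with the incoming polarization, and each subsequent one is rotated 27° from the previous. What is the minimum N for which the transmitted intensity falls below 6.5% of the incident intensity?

First polarizer is aligned with the polarization: full transmission.
Each further stage multiplies by cos²(27°) = 0.7939.
After N polarizers: T = 0.7939^(N−1). Require T < 0.065 ⇒ N−1 > ln(0.065)/ln(0.7939) = 11.84, so N−1 ≥ 12 and N = 13.
Check: N=13 gives T = 0.06268 < 0.065; N=12 gives T = 0.07895.

N = 13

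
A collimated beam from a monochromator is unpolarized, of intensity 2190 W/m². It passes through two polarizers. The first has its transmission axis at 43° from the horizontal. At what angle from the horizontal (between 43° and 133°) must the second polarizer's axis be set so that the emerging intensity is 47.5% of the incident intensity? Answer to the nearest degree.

θ ≈ 56°

Unpolarized light through the first polarizer → I₁ = ½ I₀, now polarized at 43°.
Need I₂/I₀ = 0.475, so cos²(θ − 43°) = 0.475 / 0.5 = 0.95.
θ − 43° = arccos(√0.95) = 12.9°, giving θ ≈ 43 + 12.9 = 55.9°.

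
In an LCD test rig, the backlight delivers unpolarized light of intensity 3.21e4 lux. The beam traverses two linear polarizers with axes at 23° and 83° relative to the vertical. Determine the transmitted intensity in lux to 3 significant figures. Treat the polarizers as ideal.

I ≈ 4010 lux

Unpolarized light through the first polarizer → I₁ = 3.21e4 lux/2 = 1.605e+04 lux, polarized at 23°.
I₂ = I₁ · cos²(60°) = 1.605e+04 · 0.25 = 4013 lux.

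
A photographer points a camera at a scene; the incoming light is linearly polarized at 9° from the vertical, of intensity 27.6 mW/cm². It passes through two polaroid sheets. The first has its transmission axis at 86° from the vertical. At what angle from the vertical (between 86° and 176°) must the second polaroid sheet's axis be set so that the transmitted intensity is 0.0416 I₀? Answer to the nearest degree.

θ ≈ 111°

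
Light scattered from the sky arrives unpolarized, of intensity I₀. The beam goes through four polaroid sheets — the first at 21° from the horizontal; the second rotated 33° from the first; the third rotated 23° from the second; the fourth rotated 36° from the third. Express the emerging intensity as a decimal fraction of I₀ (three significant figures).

Unpolarized light through the first polarizer → I₁ = ½ I₀, now polarized at 21°.
I₂ = I₁ cos²(33°) = 0.5 · 0.7034 I₀ = 0.3517 I₀.
I₃ = I₂ cos²(23°) = 0.3517 · 0.8473 I₀ = 0.298 I₀.
I₄ = I₃ cos²(36°) = 0.298 · 0.6545 I₀ = 0.195 I₀.
Transmitted fraction = 0.195.

≈ 0.195 I₀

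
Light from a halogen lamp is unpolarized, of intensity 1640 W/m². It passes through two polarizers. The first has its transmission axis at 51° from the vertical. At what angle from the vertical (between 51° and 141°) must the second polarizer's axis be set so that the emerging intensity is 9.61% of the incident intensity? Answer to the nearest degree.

Unpolarized light through the first polarizer → I₁ = ½ I₀, now polarized at 51°.
Need I₂/I₀ = 0.0961, so cos²(θ − 51°) = 0.0961 / 0.5 = 0.1922.
θ − 51° = arccos(√0.1922) = 64.0°, giving θ ≈ 51 + 64.0 = 115.0°.

θ ≈ 115°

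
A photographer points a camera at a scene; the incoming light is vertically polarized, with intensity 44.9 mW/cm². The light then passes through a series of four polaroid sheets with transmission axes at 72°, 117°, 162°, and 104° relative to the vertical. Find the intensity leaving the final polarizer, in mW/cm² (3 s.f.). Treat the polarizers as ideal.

I ≈ 0.301 mW/cm²

I₁ = 44.9 mW/cm² · cos²(72°) = 4.288 mW/cm².
I₂ = I₁ · cos²(45°) = 4.288 · 0.5 = 2.144 mW/cm².
I₃ = I₂ · cos²(45°) = 2.144 · 0.5 = 1.072 mW/cm².
I₄ = I₃ · cos²(58°) = 1.072 · 0.2808 = 0.301 mW/cm².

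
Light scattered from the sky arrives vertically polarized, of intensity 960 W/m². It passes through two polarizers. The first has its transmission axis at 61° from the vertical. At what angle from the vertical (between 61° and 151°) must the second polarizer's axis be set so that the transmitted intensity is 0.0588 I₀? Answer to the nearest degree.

By Malus's law, I₁ = I₀ cos²(61° − 0°) = I₀ cos²(61°) = 0.235 I₀.
Need I₂/I₀ = 0.0588, so cos²(θ − 61°) = 0.0588 / 0.235 = 0.2502.
θ − 61° = arccos(√0.2502) = 60.0°, giving θ ≈ 61 + 60.0 = 121.0°.

θ ≈ 121°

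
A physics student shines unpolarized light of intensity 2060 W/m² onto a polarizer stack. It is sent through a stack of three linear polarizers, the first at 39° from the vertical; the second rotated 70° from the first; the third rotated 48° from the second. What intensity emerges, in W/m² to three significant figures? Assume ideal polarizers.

Unpolarized light through the first polarizer → I₁ = 2060 W/m²/2 = 1030 W/m², polarized at 39°.
I₂ = I₁ · cos²(70°) = 1030 · 0.117 = 120.5 W/m².
I₃ = I₂ · cos²(48°) = 120.5 · 0.4477 = 53.95 W/m².

I ≈ 53.9 W/m²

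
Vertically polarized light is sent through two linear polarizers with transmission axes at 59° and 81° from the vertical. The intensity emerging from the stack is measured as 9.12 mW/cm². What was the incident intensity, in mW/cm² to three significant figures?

I₀ ≈ 40.0 mW/cm²

I₁ = I₀ cos²(59° − 0°) = I₀ cos²(59°) = 0.2653 I₀.
I₂ = I₁ cos²(81° − 59°) = 0.2653 I₀ · cos²(22°) = 0.228 I₀.
So 9.12 mW/cm² = 0.228 I₀, giving I₀ = 9.12/0.228 = 39.99 mW/cm².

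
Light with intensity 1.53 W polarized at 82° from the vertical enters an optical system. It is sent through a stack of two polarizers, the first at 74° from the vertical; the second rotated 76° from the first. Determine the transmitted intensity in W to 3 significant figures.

I ≈ 0.0878 W

I₁ = 1.53 W · cos²(8°) = 1.5 W.
I₂ = I₁ · cos²(76°) = 1.5 · 0.05853 = 0.08781 W.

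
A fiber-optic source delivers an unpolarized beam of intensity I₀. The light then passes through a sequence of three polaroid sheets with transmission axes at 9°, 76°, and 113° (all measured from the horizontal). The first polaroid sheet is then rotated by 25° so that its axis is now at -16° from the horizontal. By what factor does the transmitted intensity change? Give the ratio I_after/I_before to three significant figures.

Before rotation:
Unpolarized light through the first polarizer → I₁ = ½ I₀, now polarized at 9°.
I₂ = I₁ cos²(76° − 9°) = 0.5 I₀ · cos²(67°) = 0.07634 I₀.
I₃ = I₂ cos²(113° − 76°) = 0.07634 I₀ · cos²(37°) = 0.04869 I₀.
After rotation:
Unpolarized light through the first polarizer → I₁ = ½ I₀, now polarized at -16°.
Angle between axes 1 and 2: 88°. I₂ = 0.5 I₀ · cos²(88°) = 0.000609 I₀.
I₃ = I₂ cos²(113° − 76°) = 0.000609 I₀ · cos²(37°) = 0.0003884 I₀.
Ratio = 0.0003884 / 0.04869 = 0.007978.

I_new/I_old ≈ 0.00798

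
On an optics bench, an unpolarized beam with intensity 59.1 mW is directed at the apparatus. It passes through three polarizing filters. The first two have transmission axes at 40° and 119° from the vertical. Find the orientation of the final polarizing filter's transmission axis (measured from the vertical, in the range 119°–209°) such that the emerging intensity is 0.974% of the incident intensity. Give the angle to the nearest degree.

θ ≈ 162°

Unpolarized light through the first polarizer → I₁ = ½ I₀, now polarized at 40°.
I₂ = I₁ cos²(119° − 40°) = 0.5 I₀ · cos²(79°) = 0.0182 I₀.
Need I₃/I₀ = 0.00974, so cos²(θ − 119°) = 0.00974 / 0.0182 = 0.535.
θ − 119° = arccos(√0.535) = 43.0°, giving θ ≈ 119 + 43.0 = 162.0°.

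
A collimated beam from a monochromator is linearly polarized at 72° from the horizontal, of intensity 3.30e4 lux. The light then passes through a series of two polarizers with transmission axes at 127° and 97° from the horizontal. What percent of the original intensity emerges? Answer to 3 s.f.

I₁ = 3.30e4 lux · cos²(55°) = 1.086e+04 lux.
I₂ = I₁ · cos²(30°) = 1.086e+04 · 0.75 = 8143 lux.
That is 24.67% of the incident intensity.

≈ 24.7%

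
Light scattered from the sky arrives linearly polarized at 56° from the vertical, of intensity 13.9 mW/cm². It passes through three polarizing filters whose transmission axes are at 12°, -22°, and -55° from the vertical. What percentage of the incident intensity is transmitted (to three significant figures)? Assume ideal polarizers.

≈ 25.0%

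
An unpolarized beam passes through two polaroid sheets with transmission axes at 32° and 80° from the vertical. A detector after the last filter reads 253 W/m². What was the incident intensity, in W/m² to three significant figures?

I₀ ≈ 1130 W/m²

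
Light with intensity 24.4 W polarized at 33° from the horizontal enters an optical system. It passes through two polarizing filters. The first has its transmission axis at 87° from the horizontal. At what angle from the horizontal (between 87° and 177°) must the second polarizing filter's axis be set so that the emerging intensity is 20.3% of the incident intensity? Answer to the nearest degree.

I₁ = I₀ cos²(87° − 33°) = I₀ cos²(54°) = 0.3455 I₀.
Need I₂/I₀ = 0.203, so cos²(θ − 87°) = 0.203 / 0.3455 = 0.5876.
θ − 87° = arccos(√0.5876) = 40.0°, giving θ ≈ 87 + 40.0 = 127.0°.

θ ≈ 127°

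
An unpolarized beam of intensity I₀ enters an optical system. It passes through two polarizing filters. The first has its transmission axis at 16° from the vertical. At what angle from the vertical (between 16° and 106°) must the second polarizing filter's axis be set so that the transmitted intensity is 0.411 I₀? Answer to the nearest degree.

θ ≈ 41°

Unpolarized light through the first polarizer → I₁ = ½ I₀, now polarized at 16°.
Need I₂/I₀ = 0.411, so cos²(θ − 16°) = 0.411 / 0.5 = 0.822.
θ − 16° = arccos(√0.822) = 25.0°, giving θ ≈ 16 + 25.0 = 41.0°.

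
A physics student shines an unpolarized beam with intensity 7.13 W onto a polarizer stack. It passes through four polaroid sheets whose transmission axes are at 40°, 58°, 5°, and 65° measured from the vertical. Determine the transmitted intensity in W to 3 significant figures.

Unpolarized light through the first polarizer → I₁ = 7.13 W/2 = 3.565 W, polarized at 40°.
I₂ = I₁ · cos²(18°) = 3.565 · 0.9045 = 3.225 W.
I₃ = I₂ · cos²(53°) = 3.225 · 0.3622 = 1.168 W.
I₄ = I₃ · cos²(60°) = 1.168 · 0.25 = 0.292 W.

I ≈ 0.292 W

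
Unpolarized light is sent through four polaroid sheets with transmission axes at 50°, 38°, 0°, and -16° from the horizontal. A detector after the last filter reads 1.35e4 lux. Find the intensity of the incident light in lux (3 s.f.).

Unpolarized light through the first polarizer → I₁ = ½ I₀, now polarized at 50°.
I₂ = I₁ cos²(38° − 50°) = 0.5 I₀ · cos²(12°) = 0.4784 I₀.
I₃ = I₂ cos²(0° − 38°) = 0.4784 I₀ · cos²(38°) = 0.2971 I₀.
I₄ = I₃ cos²(-16° − 0°) = 0.2971 I₀ · cos²(16°) = 0.2745 I₀.
So 1.35e4 lux = 0.2745 I₀, giving I₀ = 1.35e4/0.2745 = 4.918e+04 lux.

I₀ ≈ 4.92e4 lux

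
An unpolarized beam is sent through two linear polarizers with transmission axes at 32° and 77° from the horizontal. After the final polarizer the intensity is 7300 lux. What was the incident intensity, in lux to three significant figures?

I₀ ≈ 2.92e4 lux

Unpolarized light through the first polarizer → I₁ = ½ I₀, now polarized at 32°.
I₂ = I₁ cos²(77° − 32°) = 0.5 I₀ · cos²(45°) = 0.25 I₀.
So 7300 lux = 0.25 I₀, giving I₀ = 7300/0.25 = 2.92e+04 lux.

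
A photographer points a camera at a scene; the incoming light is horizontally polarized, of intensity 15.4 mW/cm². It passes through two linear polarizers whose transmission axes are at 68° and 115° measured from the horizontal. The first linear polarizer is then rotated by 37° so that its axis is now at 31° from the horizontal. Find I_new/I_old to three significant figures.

I_new/I_old ≈ 0.123

Before rotation:
I₁ = I₀ cos²(68° − 0°) = I₀ cos²(68°) = 0.1403 I₀.
I₂ = I₁ cos²(115° − 68°) = 0.1403 I₀ · cos²(47°) = 0.06527 I₀.
After rotation:
I₁ = I₀ cos²(31° − 0°) = I₀ cos²(31°) = 0.7347 I₀.
I₂ = I₁ cos²(115° − 31°) = 0.7347 I₀ · cos²(84°) = 0.008028 I₀.
Ratio = 0.008028 / 0.06527 = 0.123.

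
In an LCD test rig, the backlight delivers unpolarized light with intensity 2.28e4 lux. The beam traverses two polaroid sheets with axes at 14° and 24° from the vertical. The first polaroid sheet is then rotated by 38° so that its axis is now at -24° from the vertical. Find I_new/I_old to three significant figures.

I_new/I_old ≈ 0.462

Before rotation:
Unpolarized light through the first polarizer → I₁ = ½ I₀, now polarized at 14°.
I₂ = I₁ cos²(24° − 14°) = 0.5 I₀ · cos²(10°) = 0.4849 I₀.
After rotation:
Unpolarized light through the first polarizer → I₁ = ½ I₀, now polarized at -24°.
I₂ = I₁ cos²(24° + 24°) = 0.5 I₀ · cos²(48°) = 0.2239 I₀.
Ratio = 0.2239 / 0.4849 = 0.4617.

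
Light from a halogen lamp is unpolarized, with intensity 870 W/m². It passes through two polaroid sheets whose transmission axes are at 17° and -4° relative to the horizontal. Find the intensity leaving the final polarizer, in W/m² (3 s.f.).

Unpolarized light through the first polarizer → I₁ = 870 W/m²/2 = 435 W/m², polarized at 17°.
I₂ = I₁ · cos²(21°) = 435 · 0.8716 = 379.1 W/m².

I ≈ 379 W/m²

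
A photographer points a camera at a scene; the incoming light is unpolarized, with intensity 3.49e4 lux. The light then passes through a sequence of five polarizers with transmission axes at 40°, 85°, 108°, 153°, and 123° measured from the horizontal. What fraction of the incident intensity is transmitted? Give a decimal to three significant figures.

I/I₀ ≈ 0.0794

Unpolarized light through the first polarizer → I₁ = 3.49e4 lux/2 = 1.745e+04 lux, polarized at 40°.
I₂ = I₁ · cos²(45°) = 1.745e+04 · 0.5 = 8725 lux.
I₃ = I₂ · cos²(23°) = 8725 · 0.8473 = 7393 lux.
I₄ = I₃ · cos²(45°) = 7393 · 0.5 = 3696 lux.
I₅ = I₄ · cos²(30°) = 3696 · 0.75 = 2772 lux.
Transmitted fraction = 0.07944.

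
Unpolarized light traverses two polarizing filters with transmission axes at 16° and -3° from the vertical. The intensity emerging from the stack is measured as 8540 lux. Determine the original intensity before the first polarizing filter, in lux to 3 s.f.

Unpolarized light through the first polarizer → I₁ = ½ I₀, now polarized at 16°.
I₂ = I₁ cos²(-3° − 16°) = 0.5 I₀ · cos²(19°) = 0.447 I₀.
So 8540 lux = 0.447 I₀, giving I₀ = 8540/0.447 = 1.911e+04 lux.

I₀ ≈ 1.91e4 lux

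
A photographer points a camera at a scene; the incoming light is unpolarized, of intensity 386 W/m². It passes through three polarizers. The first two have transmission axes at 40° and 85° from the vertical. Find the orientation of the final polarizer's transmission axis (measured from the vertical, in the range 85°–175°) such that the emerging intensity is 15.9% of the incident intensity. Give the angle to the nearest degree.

θ ≈ 122°

Unpolarized light through the first polarizer → I₁ = ½ I₀, now polarized at 40°.
I₂ = I₁ cos²(85° − 40°) = 0.5 I₀ · cos²(45°) = 0.25 I₀.
Need I₃/I₀ = 0.159, so cos²(θ − 85°) = 0.159 / 0.25 = 0.636.
θ − 85° = arccos(√0.636) = 37.1°, giving θ ≈ 85 + 37.1 = 122.1°.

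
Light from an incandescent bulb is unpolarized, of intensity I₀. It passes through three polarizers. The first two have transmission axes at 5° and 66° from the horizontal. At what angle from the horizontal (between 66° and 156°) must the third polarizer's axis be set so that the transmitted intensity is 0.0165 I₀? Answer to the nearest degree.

Unpolarized light through the first polarizer → I₁ = ½ I₀, now polarized at 5°.
I₂ = I₁ cos²(66° − 5°) = 0.5 I₀ · cos²(61°) = 0.1175 I₀.
Need I₃/I₀ = 0.0165, so cos²(θ − 66°) = 0.0165 / 0.1175 = 0.1404.
θ − 66° = arccos(√0.1404) = 68.0°, giving θ ≈ 66 + 68.0 = 134.0°.

θ ≈ 134°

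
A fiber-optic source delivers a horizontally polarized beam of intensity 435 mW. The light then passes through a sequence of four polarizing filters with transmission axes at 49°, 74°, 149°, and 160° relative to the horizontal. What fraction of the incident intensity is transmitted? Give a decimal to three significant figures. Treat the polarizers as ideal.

I/I₀ ≈ 0.0228

By Malus's law, I₁ = 435 mW · cos²(49°) = 187.2 mW.
I₂ = I₁ · cos²(25°) = 187.2 · 0.8214 = 153.8 mW.
I₃ = I₂ · cos²(75°) = 153.8 · 0.06699 = 10.3 mW.
I₄ = I₃ · cos²(11°) = 10.3 · 0.9636 = 9.927 mW.
Transmitted fraction = 0.02282.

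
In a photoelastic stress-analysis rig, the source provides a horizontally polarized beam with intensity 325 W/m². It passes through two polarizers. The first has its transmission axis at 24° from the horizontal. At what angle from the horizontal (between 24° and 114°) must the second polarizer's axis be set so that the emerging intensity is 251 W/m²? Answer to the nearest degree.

θ ≈ 40°

By Malus's law, I₁ = I₀ cos²(24° − 0°) = I₀ cos²(24°) = 0.8346 I₀.
Target fraction: 251 / 325 W/m² = 0.7723 of I₀.
Need I₂/I₀ = 0.7723, so cos²(θ − 24°) = 0.7723 / 0.8346 = 0.9254.
θ − 24° = arccos(√0.9254) = 15.9°, giving θ ≈ 24 + 15.9 = 39.9°.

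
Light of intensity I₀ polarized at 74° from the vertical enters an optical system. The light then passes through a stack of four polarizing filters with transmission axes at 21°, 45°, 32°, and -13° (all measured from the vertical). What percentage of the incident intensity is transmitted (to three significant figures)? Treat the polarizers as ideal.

I₁ = I₀ cos²(21° − 74°) = I₀ cos²(53°) = 0.3622 I₀.
I₂ = I₁ cos²(45° − 21°) = 0.3622 I₀ · cos²(24°) = 0.3023 I₀.
I₃ = I₂ cos²(32° − 45°) = 0.3023 I₀ · cos²(13°) = 0.287 I₀.
I₄ = I₃ cos²(-13° − 32°) = 0.287 I₀ · cos²(45°) = 0.1435 I₀.
That is 14.35% of the incident intensity.

≈ 14.3%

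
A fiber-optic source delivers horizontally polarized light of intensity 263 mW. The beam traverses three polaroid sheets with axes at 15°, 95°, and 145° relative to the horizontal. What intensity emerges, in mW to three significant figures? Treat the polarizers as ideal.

By Malus's law, I₁ = 263 mW · cos²(15°) = 245.4 mW.
I₂ = I₁ · cos²(80°) = 245.4 · 0.03015 = 7.399 mW.
I₃ = I₂ · cos²(50°) = 7.399 · 0.4132 = 3.057 mW.

I ≈ 3.06 mW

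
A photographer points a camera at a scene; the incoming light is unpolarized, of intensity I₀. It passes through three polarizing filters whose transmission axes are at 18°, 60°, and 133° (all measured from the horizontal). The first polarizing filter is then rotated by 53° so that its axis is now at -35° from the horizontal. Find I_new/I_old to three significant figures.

I_new/I_old ≈ 0.0138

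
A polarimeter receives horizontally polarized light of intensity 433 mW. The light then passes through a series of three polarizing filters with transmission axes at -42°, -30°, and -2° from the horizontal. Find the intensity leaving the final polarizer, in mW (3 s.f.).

I₁ = 433 mW · cos²(42°) = 239.1 mW.
I₂ = I₁ · cos²(12°) = 239.1 · 0.9568 = 228.8 mW.
I₃ = I₂ · cos²(28°) = 228.8 · 0.7796 = 178.4 mW.

I ≈ 178 mW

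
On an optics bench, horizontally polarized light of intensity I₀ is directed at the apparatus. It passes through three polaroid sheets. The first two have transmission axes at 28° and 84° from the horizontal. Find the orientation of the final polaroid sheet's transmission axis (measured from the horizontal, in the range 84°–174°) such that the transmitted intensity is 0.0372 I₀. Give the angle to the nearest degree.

θ ≈ 151°

I₁ = I₀ cos²(28° − 0°) = I₀ cos²(28°) = 0.7796 I₀.
I₂ = I₁ cos²(84° − 28°) = 0.7796 I₀ · cos²(56°) = 0.2438 I₀.
Need I₃/I₀ = 0.0372, so cos²(θ − 84°) = 0.0372 / 0.2438 = 0.1526.
θ − 84° = arccos(√0.1526) = 67.0°, giving θ ≈ 84 + 67.0 = 151.0°.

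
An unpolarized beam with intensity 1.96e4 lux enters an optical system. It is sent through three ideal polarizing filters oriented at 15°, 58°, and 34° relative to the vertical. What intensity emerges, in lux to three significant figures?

I ≈ 4370 lux

Unpolarized light through the first polarizer → I₁ = 1.96e4 lux/2 = 9800 lux, polarized at 15°.
I₂ = I₁ · cos²(43°) = 9800 · 0.5349 = 5242 lux.
I₃ = I₂ · cos²(24°) = 5242 · 0.8346 = 4375 lux.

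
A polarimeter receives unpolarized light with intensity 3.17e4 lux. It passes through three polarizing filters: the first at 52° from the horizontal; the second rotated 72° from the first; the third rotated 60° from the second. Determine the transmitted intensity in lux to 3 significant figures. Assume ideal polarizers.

Unpolarized light through the first polarizer → I₁ = 3.17e4 lux/2 = 1.585e+04 lux, polarized at 52°.
I₂ = I₁ · cos²(72°) = 1.585e+04 · 0.09549 = 1514 lux.
I₃ = I₂ · cos²(60°) = 1514 · 0.25 = 378.4 lux.

I ≈ 378 lux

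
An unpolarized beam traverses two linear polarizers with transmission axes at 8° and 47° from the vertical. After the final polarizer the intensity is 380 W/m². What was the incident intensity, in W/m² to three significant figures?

I₀ ≈ 1260 W/m²

Unpolarized light through the first polarizer → I₁ = ½ I₀, now polarized at 8°.
I₂ = I₁ cos²(47° − 8°) = 0.5 I₀ · cos²(39°) = 0.302 I₀.
So 380 W/m² = 0.302 I₀, giving I₀ = 380/0.302 = 1258 W/m².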